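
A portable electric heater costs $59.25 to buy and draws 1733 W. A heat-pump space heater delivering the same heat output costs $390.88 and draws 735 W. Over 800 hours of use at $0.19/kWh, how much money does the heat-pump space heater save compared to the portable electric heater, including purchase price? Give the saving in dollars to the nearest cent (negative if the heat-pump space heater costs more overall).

portable electric heater: $59.25 + (1733/1000) kW × 800 h × $0.19 = $59.25 + $263.416 = $322.666
heat-pump space heater: $390.88 + (735/1000) kW × 800 h × $0.19 = $390.88 + $111.72 = $502.6
Saving = $322.666 − $502.6 = −$179.934 → -$179.93

-$179.93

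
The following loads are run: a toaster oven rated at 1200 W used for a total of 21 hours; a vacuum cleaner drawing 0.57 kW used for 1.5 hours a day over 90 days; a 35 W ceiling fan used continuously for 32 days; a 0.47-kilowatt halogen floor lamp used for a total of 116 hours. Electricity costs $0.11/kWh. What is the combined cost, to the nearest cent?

toaster oven: 1.2 kW × 21 h = 25.2 kWh
vacuum cleaner: Runtime = 1.5 h/day × 90 days = 135 h
vacuum cleaner: 0.57 kW × 135 h = 76.95 kWh
ceiling fan: Runtime = 24 h × 32 = 768 h
ceiling fan: 0.035 kW × 768 h = 26.88 kWh
halogen floor lamp: 0.47 kW × 116 h = 54.52 kWh
Total energy = 183.55 kWh
Cost = 183.55 × $0.11 = $20.19

$20.19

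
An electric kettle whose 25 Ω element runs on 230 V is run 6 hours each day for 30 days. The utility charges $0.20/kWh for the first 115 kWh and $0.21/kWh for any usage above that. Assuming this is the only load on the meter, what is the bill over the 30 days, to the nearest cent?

$78.83

Power = V²/R = 230²/25 = 2116 W = 2.116 kW
Runtime = 6 h/day × 30 days = 180 h
Energy = 2.116 kW × 180 h = 380.88 kWh
Tier 1 (0–115 kWh): 115 × $0.20 = $23
Above 115 kWh: 265.88 × $0.21 = $55.8348
Bill = $78.83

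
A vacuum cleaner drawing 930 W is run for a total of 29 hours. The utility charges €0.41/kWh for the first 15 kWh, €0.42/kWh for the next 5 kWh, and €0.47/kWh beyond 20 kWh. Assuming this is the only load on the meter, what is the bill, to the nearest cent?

Energy = 0.93 kW × 29 h = 26.97 kWh
Tier 1 (0–15 kWh): 15 × €0.41 = €6.15
Tier 2 (15–20 kWh): 5 × €0.42 = €2.1
Above 20 kWh: 6.97 × €0.47 = €3.2759
Bill = €11.53

€11.53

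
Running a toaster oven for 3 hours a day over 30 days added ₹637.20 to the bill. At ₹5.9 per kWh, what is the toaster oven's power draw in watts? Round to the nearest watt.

1200 W

Energy = ₹637.20 ÷ ₹5.9/kWh = 108 kWh
Runtime = 3 h/day × 30 days = 90 h
Power = 108 kWh ÷ 90 h = 1.2 kW = 1200 W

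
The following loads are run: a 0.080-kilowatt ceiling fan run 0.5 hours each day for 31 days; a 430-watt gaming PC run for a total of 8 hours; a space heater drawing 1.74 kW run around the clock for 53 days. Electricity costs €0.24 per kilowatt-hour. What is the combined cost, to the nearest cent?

ceiling fan: Runtime = 0.5 h/day × 31 days = 15.5 h
ceiling fan: 0.08 kW × 15.5 h = 1.24 kWh
gaming PC: 0.43 kW × 8 h = 3.44 kWh
space heater: Runtime = 24 h × 53 = 1272 h
space heater: 1.74 kW × 1272 h = 2213.28 kWh
Total energy = 2217.96 kWh
Cost = 2217.96 × €0.24 = €532.31

€532.31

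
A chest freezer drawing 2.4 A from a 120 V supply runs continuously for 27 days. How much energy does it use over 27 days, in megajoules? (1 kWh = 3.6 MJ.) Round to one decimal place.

671.8 MJ

Power = 2.4 A × 120 V = 288 W = 0.288 kW
Runtime = 24 h × 27 = 648 h
Energy = 0.288 kW × 648 h = 186.624 kWh
= 186.624 × 3.6 MJ = 671.8 MJ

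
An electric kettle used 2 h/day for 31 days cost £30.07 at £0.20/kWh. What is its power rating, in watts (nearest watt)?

Energy = £30.07 ÷ £0.20/kWh = 150.35 kWh
Runtime = 2 h/day × 31 days = 62 h
Power = 150.35 kWh ÷ 62 h = 2.425 kW = 2425 W

2425 W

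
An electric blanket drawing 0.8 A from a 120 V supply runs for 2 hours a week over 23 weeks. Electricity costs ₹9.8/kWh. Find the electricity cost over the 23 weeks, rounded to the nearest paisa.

₹43.28

Power = 0.8 A × 120 V = 96 W = 0.096 kW
Runtime = 2 h/week × 23 weeks = 46 h
Energy = 0.096 kW × 46 h = 4.416 kWh
Cost = 4.416 kWh × ₹9.8/kWh = ₹43.28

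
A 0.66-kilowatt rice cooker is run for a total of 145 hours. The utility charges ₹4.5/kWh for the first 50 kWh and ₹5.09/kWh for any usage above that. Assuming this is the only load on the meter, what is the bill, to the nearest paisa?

₹457.61

Energy = 0.66 kW × 145 h = 95.7 kWh
Tier 1 (0–50 kWh): 50 × ₹4.5 = ₹225
Above 50 kWh: 45.7 × ₹5.09 = ₹232.613
Bill = ₹457.61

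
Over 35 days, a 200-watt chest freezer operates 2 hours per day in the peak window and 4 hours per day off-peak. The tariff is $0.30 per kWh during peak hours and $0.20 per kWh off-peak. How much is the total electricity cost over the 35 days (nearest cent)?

$9.80

Peak energy = 0.2 kW × 2 h × 35 = 14 kWh
Off-peak energy = 0.2 kW × 4 h × 35 = 28 kWh
Cost = 14 × $0.30 + 28 × $0.20 = $4.2 + $5.6 = $9.80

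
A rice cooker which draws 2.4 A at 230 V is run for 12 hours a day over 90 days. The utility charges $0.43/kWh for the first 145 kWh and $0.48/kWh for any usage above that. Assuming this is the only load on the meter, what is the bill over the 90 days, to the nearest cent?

Power = 2.4 A × 230 V = 552 W = 0.552 kW
Runtime = 12 h/day × 90 days = 1080 h
Energy = 0.552 kW × 1080 h = 596.16 kWh
Tier 1 (0–145 kWh): 145 × $0.43 = $62.35
Above 145 kWh: 451.16 × $0.48 = $216.5568
Bill = $278.91

$278.91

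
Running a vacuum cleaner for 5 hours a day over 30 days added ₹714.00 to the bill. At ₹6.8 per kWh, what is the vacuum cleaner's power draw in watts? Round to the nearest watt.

700 W

Energy = ₹714.00 ÷ ₹6.8/kWh = 105 kWh
Runtime = 5 h/day × 30 days = 150 h
Power = 105 kWh ÷ 150 h = 0.7 kW = 700 W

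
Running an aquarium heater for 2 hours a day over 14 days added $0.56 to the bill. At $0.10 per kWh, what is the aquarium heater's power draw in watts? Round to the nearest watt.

Energy = $0.56 ÷ $0.10/kWh = 5.6 kWh
Runtime = 2 h/day × 14 days = 28 h
Power = 5.6 kWh ÷ 28 h = 0.2 kW = 200 W

200 W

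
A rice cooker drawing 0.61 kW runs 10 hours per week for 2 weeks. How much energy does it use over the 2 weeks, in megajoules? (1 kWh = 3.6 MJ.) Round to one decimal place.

43.9 MJ

Runtime = 10 h/week × 2 weeks = 20 h
Energy = 0.61 kW × 20 h = 12.2 kWh
= 12.2 × 3.6 MJ = 43.9 MJ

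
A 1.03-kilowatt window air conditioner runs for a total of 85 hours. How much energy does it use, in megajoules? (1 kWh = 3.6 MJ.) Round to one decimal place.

Energy = 1.03 kW × 85 h = 87.55 kWh
= 87.55 × 3.6 MJ = 315.2 MJ

315.2 MJ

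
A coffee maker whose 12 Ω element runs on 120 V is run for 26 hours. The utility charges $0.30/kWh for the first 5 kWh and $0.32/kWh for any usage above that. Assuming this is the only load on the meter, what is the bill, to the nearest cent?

Power = V²/R = 120²/12 = 1200 W = 1.2 kW
Energy = 1.2 kW × 26 h = 31.2 kWh
Tier 1 (0–5 kWh): 5 × $0.30 = $1.5
Above 5 kWh: 26.2 × $0.32 = $8.384
Bill = $9.88

$9.88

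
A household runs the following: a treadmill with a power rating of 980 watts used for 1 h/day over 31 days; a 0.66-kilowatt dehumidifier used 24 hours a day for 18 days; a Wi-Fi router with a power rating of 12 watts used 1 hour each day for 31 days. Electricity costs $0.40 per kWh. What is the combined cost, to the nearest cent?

$126.35

treadmill: Runtime = 1 h/day × 31 days = 31 h
treadmill: 0.98 kW × 31 h = 30.38 kWh
dehumidifier: Runtime = 24 h × 18 = 432 h
dehumidifier: 0.66 kW × 432 h = 285.12 kWh
Wi-Fi router: Runtime = 1 h/day × 31 days = 31 h
Wi-Fi router: 0.012 kW × 31 h = 0.372 kWh
Total energy = 315.872 kWh
Cost = 315.872 × $0.40 = $126.35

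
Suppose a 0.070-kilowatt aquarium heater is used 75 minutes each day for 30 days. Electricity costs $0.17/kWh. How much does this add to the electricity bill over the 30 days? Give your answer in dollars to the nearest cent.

Runtime = 75 min × 30 = 2250 min = 37.5 h
Energy = 0.07 kW × 37.5 h = 2.625 kWh
Cost = 2.625 kWh × $0.17/kWh = $0.45

$0.45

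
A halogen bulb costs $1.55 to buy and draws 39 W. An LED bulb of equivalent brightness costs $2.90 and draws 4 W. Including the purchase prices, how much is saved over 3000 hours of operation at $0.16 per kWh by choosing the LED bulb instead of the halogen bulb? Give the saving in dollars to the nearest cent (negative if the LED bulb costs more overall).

halogen bulb: $1.55 + (39/1000) kW × 3000 h × $0.16 = $1.55 + $18.72 = $20.27
LED bulb: $2.90 + (4/1000) kW × 3000 h × $0.16 = $2.90 + $1.92 = $4.82
Saving = $20.27 − $4.82 = $15.45

$15.45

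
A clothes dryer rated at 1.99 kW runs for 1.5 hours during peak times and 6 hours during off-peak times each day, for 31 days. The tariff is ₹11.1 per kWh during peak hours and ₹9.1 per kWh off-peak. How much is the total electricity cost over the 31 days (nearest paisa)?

Peak energy = 1.99 kW × 1.5 h × 31 = 92.535 kWh
Off-peak energy = 1.99 kW × 6 h × 31 = 370.14 kWh
Cost = 92.535 × ₹11.1 + 370.14 × ₹9.1 = ₹1027.1385 + ₹3368.274 = ₹4395.41

₹4395.41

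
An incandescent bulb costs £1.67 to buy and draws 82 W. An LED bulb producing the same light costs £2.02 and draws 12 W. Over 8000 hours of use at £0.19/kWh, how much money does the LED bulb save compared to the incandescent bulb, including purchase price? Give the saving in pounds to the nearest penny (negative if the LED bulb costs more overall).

incandescent bulb: £1.67 + (82/1000) kW × 8000 h × £0.19 = £1.67 + £124.64 = £126.31
LED bulb: £2.02 + (12/1000) kW × 8000 h × £0.19 = £2.02 + £18.24 = £20.26
Saving = £126.31 − £20.26 = £106.05

£106.05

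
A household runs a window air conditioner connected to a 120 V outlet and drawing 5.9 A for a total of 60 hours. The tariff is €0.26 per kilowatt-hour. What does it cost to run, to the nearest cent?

Power = 5.9 A × 120 V = 708 W = 0.708 kW
Energy = 0.708 kW × 60 h = 42.48 kWh
Cost = 42.48 kWh × €0.26/kWh = €11.04

€11.04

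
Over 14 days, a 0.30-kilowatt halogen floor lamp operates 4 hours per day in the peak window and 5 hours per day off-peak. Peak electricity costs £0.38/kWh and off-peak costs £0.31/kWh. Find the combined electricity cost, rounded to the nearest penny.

Peak energy = 0.3 kW × 4 h × 14 = 16.8 kWh
Off-peak energy = 0.3 kW × 5 h × 14 = 21 kWh
Cost = 16.8 × £0.38 + 21 × £0.31 = £6.384 + £6.51 = £12.89

£12.89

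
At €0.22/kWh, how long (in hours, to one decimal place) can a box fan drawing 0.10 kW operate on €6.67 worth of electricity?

303.2 h

Energy available = €6.67 ÷ €0.22/kWh = 30.3182 kWh
Hours = 30.3182 kWh ÷ 0.1 kW = 303.2 h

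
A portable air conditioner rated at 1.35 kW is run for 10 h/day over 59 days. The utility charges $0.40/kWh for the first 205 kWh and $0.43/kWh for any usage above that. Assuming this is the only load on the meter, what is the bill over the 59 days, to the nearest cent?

Runtime = 10 h/day × 59 days = 590 h
Energy = 1.35 kW × 590 h = 796.5 kWh
Tier 1 (0–205 kWh): 205 × $0.40 = $82
Above 205 kWh: 591.5 × $0.43 = $254.345
Bill = $336.35

$336.35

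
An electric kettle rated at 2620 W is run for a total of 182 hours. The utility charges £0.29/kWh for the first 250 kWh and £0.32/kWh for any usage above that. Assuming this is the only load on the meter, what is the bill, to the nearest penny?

£145.09

Energy = 2.62 kW × 182 h = 476.84 kWh
Tier 1 (0–250 kWh): 250 × £0.29 = £72.5
Above 250 kWh: 226.84 × £0.32 = £72.5888
Bill = £145.09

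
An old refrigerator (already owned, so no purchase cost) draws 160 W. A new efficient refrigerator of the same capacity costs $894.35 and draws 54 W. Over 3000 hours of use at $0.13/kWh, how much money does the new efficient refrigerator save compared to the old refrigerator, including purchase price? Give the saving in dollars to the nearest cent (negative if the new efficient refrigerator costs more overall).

-$853.01

old refrigerator: $0.00 + (160/1000) kW × 3000 h × $0.13 = $0.00 + $62.4 = $62.4
new efficient refrigerator: $894.35 + (54/1000) kW × 3000 h × $0.13 = $894.35 + $21.06 = $915.41
Saving = $62.4 − $915.41 = −$853.01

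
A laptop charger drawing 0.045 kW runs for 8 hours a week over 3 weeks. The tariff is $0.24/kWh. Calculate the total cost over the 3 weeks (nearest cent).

$0.26

Runtime = 8 h/week × 3 weeks = 24 h
Energy = 0.045 kW × 24 h = 1.08 kWh
Cost = 1.08 kWh × $0.24/kWh = $0.26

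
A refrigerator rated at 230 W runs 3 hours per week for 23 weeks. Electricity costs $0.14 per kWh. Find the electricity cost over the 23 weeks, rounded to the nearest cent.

$2.22

Runtime = 3 h/week × 23 weeks = 69 h
Energy = 0.23 kW × 69 h = 15.87 kWh
Cost = 15.87 kWh × $0.14/kWh = $2.22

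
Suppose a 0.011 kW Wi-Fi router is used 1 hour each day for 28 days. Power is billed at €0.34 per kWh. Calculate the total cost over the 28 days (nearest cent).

€0.10

Runtime = 1 h/day × 28 days = 28 h
Energy = 0.011 kW × 28 h = 0.308 kWh
Cost = 0.308 kWh × €0.34/kWh = €0.10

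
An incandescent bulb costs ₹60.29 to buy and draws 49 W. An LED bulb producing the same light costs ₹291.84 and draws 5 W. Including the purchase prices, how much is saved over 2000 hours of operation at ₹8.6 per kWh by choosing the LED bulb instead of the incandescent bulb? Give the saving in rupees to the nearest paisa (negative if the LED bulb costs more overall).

₹525.25

incandescent bulb: ₹60.29 + (49/1000) kW × 2000 h × ₹8.6 = ₹60.29 + ₹842.8 = ₹903.09
LED bulb: ₹291.84 + (5/1000) kW × 2000 h × ₹8.6 = ₹291.84 + ₹86 = ₹377.84
Saving = ₹903.09 − ₹377.84 = ₹525.25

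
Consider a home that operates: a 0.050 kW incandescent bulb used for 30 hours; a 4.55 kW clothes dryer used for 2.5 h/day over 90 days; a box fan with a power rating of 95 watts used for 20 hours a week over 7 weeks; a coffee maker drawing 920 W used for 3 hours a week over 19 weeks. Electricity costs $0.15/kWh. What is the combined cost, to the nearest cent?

$163.65

incandescent bulb: 0.05 kW × 30 h = 1.5 kWh
clothes dryer: Runtime = 2.5 h/day × 90 days = 225 h
clothes dryer: 4.55 kW × 225 h = 1023.75 kWh
box fan: Runtime = 20 h/week × 7 weeks = 140 h
box fan: 0.095 kW × 140 h = 13.3 kWh
coffee maker: Runtime = 3 h/week × 19 weeks = 57 h
coffee maker: 0.92 kW × 57 h = 52.44 kWh
Total energy = 1090.99 kWh
Cost = 1090.99 × $0.15 = $163.65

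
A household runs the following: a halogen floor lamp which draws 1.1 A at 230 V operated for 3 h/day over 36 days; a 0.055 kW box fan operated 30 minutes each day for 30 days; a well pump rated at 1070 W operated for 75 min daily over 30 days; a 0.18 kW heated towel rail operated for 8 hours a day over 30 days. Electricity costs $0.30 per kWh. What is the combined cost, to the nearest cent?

halogen floor lamp: Power = 1.1 A × 230 V = 253 W = 0.253 kW
halogen floor lamp: Runtime = 3 h/day × 36 days = 108 h
halogen floor lamp: 0.253 kW × 108 h = 27.324 kWh
box fan: Runtime = 30 min × 30 = 900 min = 15 h
box fan: 0.055 kW × 15 h = 0.825 kWh
well pump: Runtime = 75 min × 30 = 2250 min = 37.5 h
well pump: 1.07 kW × 37.5 h = 40.125 kWh
heated towel rail: Runtime = 8 h/day × 30 days = 240 h
heated towel rail: 0.18 kW × 240 h = 43.2 kWh
Total energy = 111.474 kWh
Cost = 111.474 × $0.30 = $33.44

$33.44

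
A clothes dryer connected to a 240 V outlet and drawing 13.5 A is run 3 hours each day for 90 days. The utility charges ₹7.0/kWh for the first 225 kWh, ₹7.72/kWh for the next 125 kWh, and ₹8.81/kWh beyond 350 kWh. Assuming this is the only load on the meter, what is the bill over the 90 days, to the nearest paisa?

₹7163.49

Power = 13.5 A × 240 V = 3240 W = 3.24 kW
Runtime = 3 h/day × 90 days = 270 h
Energy = 3.24 kW × 270 h = 874.8 kWh
Tier 1 (0–225 kWh): 225 × ₹7.0 = ₹1575
Tier 2 (225–350 kWh): 125 × ₹7.72 = ₹965
Above 350 kWh: 524.8 × ₹8.81 = ₹4623.488
Bill = ₹7163.49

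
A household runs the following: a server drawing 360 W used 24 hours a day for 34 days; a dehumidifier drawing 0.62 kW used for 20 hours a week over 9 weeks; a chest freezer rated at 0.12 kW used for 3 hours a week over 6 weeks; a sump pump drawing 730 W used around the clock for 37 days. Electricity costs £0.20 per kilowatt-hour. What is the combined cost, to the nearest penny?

£211.15

server: Runtime = 24 h × 34 = 816 h
server: 0.36 kW × 816 h = 293.76 kWh
dehumidifier: Runtime = 20 h/week × 9 weeks = 180 h
dehumidifier: 0.62 kW × 180 h = 111.6 kWh
chest freezer: Runtime = 3 h/week × 6 weeks = 18 h
chest freezer: 0.12 kW × 18 h = 2.16 kWh
sump pump: Runtime = 24 h × 37 = 888 h
sump pump: 0.73 kW × 888 h = 648.24 kWh
Total energy = 1055.76 kWh
Cost = 1055.76 × £0.20 = £211.15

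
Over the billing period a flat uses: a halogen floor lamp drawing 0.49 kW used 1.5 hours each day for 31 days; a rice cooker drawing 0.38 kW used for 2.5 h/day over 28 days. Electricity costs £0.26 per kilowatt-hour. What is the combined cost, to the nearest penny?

£12.84

halogen floor lamp: Runtime = 1.5 h/day × 31 days = 46.5 h
halogen floor lamp: 0.49 kW × 46.5 h = 22.785 kWh
rice cooker: Runtime = 2.5 h/day × 28 days = 70 h
rice cooker: 0.38 kW × 70 h = 26.6 kWh
Total energy = 49.385 kWh
Cost = 49.385 × £0.26 = £12.84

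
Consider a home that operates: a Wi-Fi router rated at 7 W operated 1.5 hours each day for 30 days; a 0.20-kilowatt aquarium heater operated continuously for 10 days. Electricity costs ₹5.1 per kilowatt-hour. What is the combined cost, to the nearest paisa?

Wi-Fi router: Runtime = 1.5 h/day × 30 days = 45 h
Wi-Fi router: 0.007 kW × 45 h = 0.315 kWh
aquarium heater: Runtime = 24 h × 10 = 240 h
aquarium heater: 0.2 kW × 240 h = 48 kWh
Total energy = 48.315 kWh
Cost = 48.315 × ₹5.1 = ₹246.41

₹246.41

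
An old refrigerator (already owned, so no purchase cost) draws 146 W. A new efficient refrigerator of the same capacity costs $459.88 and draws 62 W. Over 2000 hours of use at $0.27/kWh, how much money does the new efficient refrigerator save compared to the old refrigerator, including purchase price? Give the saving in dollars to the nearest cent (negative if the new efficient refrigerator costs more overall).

old refrigerator: $0.00 + (146/1000) kW × 2000 h × $0.27 = $0.00 + $78.84 = $78.84
new efficient refrigerator: $459.88 + (62/1000) kW × 2000 h × $0.27 = $459.88 + $33.48 = $493.36
Saving = $78.84 − $493.36 = −$414.52

-$414.52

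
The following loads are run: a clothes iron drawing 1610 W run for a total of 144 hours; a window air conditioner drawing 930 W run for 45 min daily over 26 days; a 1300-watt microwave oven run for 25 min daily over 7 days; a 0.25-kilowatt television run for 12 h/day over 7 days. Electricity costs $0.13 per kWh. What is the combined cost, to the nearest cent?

$35.72

clothes iron: 1.61 kW × 144 h = 231.84 kWh
window air conditioner: Runtime = 45 min × 26 = 1170 min = 19.5 h
window air conditioner: 0.93 kW × 19.5 h = 18.135 kWh
microwave oven: Runtime = 25 min × 7 = 175 min = 2.916666… h
microwave oven: 1.3 kW × 2.916666… h = 3.791666… kWh
television: Runtime = 12 h/day × 7 days = 84 h
television: 0.25 kW × 84 h = 21 kWh
Total energy = 274.766666… kWh
Cost = 274.766666… × $0.13 = $35.72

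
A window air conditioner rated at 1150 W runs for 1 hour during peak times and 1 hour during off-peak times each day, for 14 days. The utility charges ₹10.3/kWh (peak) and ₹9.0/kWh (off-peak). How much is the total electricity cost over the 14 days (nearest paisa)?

₹310.73

Peak energy = 1.15 kW × 1 h × 14 = 16.1 kWh
Off-peak energy = 1.15 kW × 1 h × 14 = 16.1 kWh
Cost = 16.1 × ₹10.3 + 16.1 × ₹9.0 = ₹165.83 + ₹144.9 = ₹310.73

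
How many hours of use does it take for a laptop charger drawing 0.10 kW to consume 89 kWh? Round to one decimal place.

Hours = 89 kWh ÷ 0.1 kW = 890.0 h

890.0 h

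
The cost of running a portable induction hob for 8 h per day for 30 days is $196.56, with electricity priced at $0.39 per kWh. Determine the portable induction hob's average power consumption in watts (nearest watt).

2100 W

Energy = $196.56 ÷ $0.39/kWh = 504 kWh
Runtime = 8 h/day × 30 days = 240 h
Power = 504 kWh ÷ 240 h = 2.1 kW = 2100 W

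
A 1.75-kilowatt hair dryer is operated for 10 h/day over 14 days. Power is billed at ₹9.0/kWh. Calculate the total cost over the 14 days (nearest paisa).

Runtime = 10 h/day × 14 days = 140 h
Energy = 1.75 kW × 140 h = 245 kWh
Cost = 245 kWh × ₹9.0/kWh = ₹2205.00

₹2205.00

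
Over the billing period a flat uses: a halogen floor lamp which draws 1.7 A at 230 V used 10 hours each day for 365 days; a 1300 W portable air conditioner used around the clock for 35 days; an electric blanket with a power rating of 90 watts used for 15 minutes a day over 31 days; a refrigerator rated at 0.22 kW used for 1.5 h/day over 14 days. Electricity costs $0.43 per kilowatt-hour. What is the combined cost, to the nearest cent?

$1085.52

halogen floor lamp: Power = 1.7 A × 230 V = 391 W = 0.391 kW
halogen floor lamp: Runtime = 10 h/day × 365 days = 3650 h
halogen floor lamp: 0.391 kW × 3650 h = 1427.15 kWh
portable air conditioner: Runtime = 24 h × 35 = 840 h
portable air conditioner: 1.3 kW × 840 h = 1092 kWh
electric blanket: Runtime = 15 min × 31 = 465 min = 7.75 h
electric blanket: 0.09 kW × 7.75 h = 0.6975 kWh
refrigerator: Runtime = 1.5 h/day × 14 days = 21 h
refrigerator: 0.22 kW × 21 h = 4.62 kWh
Total energy = 2524.4675 kWh
Cost = 2524.4675 × $0.43 = $1085.52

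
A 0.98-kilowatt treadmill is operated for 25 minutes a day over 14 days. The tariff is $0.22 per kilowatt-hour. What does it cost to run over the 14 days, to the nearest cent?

Runtime = 25 min × 14 = 350 min = 5.833333… h
Energy = 0.98 kW × 5.833333… h = 5.716666… kWh
Cost = 5.716666… kWh × $0.22/kWh = $1.26

$1.26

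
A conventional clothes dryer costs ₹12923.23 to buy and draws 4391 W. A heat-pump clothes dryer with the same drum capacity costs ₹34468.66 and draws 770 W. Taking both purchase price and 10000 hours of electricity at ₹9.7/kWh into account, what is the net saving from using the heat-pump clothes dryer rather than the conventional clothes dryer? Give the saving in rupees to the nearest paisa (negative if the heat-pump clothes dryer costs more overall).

conventional clothes dryer: ₹12923.23 + (4391/1000) kW × 10000 h × ₹9.7 = ₹12923.23 + ₹425927 = ₹438850.23
heat-pump clothes dryer: ₹34468.66 + (770/1000) kW × 10000 h × ₹9.7 = ₹34468.66 + ₹74690 = ₹109158.66
Saving = ₹438850.23 − ₹109158.66 = ₹329691.57

₹329691.57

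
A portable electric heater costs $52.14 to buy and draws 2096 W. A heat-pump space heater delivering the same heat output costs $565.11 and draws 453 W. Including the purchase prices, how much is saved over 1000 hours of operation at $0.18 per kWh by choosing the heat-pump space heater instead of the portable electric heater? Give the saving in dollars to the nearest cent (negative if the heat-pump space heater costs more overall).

-$217.23

portable electric heater: $52.14 + (2096/1000) kW × 1000 h × $0.18 = $52.14 + $377.28 = $429.42
heat-pump space heater: $565.11 + (453/1000) kW × 1000 h × $0.18 = $565.11 + $81.54 = $646.65
Saving = $429.42 − $646.65 = −$217.23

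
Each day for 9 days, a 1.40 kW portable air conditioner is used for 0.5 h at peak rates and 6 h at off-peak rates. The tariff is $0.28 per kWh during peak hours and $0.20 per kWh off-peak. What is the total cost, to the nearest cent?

Peak energy = 1.4 kW × 0.5 h × 9 = 6.3 kWh
Off-peak energy = 1.4 kW × 6 h × 9 = 75.6 kWh
Cost = 6.3 × $0.28 + 75.6 × $0.20 = $1.764 + $15.12 = $16.88

$16.88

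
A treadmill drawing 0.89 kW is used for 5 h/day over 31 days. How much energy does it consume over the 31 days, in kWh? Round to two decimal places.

Runtime = 5 h/day × 31 days = 155 h
Energy = 0.89 kW × 155 h = 137.95 kWh

137.95 kWh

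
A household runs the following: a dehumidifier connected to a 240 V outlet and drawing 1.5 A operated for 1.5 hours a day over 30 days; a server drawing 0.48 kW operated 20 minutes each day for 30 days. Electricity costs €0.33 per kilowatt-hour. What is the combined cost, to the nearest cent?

€6.93

dehumidifier: Power = 1.5 A × 240 V = 360 W = 0.36 kW
dehumidifier: Runtime = 1.5 h/day × 30 days = 45 h
dehumidifier: 0.36 kW × 45 h = 16.2 kWh
server: Runtime = 20 min × 30 = 600 min = 10 h
server: 0.48 kW × 10 h = 4.8 kWh
Total energy = 21 kWh
Cost = 21 × €0.33 = €6.93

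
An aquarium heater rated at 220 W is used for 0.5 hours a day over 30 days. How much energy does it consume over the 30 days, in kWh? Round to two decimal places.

3.30 kWh

Runtime = 0.5 h/day × 30 days = 15 h
Energy = 0.22 kW × 15 h = 3.3 kWh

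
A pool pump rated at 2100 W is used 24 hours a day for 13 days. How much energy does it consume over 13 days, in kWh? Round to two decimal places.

655.20 kWh

Runtime = 24 h × 13 = 312 h
Energy = 2.1 kW × 312 h = 655.2 kWh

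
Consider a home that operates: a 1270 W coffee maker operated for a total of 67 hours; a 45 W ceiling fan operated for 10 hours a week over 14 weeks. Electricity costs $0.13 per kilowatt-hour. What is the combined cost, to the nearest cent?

coffee maker: 1.27 kW × 67 h = 85.09 kWh
ceiling fan: Runtime = 10 h/week × 14 weeks = 140 h
ceiling fan: 0.045 kW × 140 h = 6.3 kWh
Total energy = 91.39 kWh
Cost = 91.39 × $0.13 = $11.88

$11.88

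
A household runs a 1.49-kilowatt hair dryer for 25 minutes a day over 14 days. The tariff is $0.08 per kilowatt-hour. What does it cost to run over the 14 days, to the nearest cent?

Runtime = 25 min × 14 = 350 min = 5.833333… h
Energy = 1.49 kW × 5.833333… h = 8.691666… kWh
Cost = 8.691666… kWh × $0.08/kWh = $0.70

$0.70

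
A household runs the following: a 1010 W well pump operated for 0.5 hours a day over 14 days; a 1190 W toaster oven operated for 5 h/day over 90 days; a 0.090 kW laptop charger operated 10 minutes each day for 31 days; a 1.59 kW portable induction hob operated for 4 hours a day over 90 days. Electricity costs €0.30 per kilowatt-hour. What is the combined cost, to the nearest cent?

well pump: Runtime = 0.5 h/day × 14 days = 7 h
well pump: 1.01 kW × 7 h = 7.07 kWh
toaster oven: Runtime = 5 h/day × 90 days = 450 h
toaster oven: 1.19 kW × 450 h = 535.5 kWh
laptop charger: Runtime = 10 min × 31 = 310 min = 5.166666… h
laptop charger: 0.09 kW × 5.166666… h = 0.465 kWh
portable induction hob: Runtime = 4 h/day × 90 days = 360 h
portable induction hob: 1.59 kW × 360 h = 572.4 kWh
Total energy = 1115.435 kWh
Cost = 1115.435 × €0.30 = €334.63

€334.63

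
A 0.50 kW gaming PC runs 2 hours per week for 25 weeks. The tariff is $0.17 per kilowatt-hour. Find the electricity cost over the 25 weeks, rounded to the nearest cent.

$4.25

Runtime = 2 h/week × 25 weeks = 50 h
Energy = 0.5 kW × 50 h = 25 kWh
Cost = 25 kWh × $0.17/kWh = $4.25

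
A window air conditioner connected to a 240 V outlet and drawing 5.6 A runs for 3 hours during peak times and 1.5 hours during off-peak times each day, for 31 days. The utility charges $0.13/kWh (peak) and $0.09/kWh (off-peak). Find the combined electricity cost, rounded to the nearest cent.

$21.87

Power = 5.6 A × 240 V = 1344 W = 1.344 kW
Peak energy = 1.344 kW × 3 h × 31 = 124.992 kWh
Off-peak energy = 1.344 kW × 1.5 h × 31 = 62.496 kWh
Cost = 124.992 × $0.13 + 62.496 × $0.09 = $16.24896 + $5.62464 = $21.87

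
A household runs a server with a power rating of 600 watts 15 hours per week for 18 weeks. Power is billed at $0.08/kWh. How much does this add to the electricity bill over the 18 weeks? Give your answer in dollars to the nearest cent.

$12.96

Runtime = 15 h/week × 18 weeks = 270 h
Energy = 0.6 kW × 270 h = 162 kWh
Cost = 162 kWh × $0.08/kWh = $12.96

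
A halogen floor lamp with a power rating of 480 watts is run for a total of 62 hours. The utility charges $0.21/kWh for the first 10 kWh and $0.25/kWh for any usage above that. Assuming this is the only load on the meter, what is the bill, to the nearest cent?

Energy = 0.48 kW × 62 h = 29.76 kWh
Tier 1 (0–10 kWh): 10 × $0.21 = $2.1
Above 10 kWh: 19.76 × $0.25 = $4.94
Bill = $7.04

$7.04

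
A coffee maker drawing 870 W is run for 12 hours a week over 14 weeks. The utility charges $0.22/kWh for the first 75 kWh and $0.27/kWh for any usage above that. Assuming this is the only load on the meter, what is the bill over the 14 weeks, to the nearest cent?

$35.71

Runtime = 12 h/week × 14 weeks = 168 h
Energy = 0.87 kW × 168 h = 146.16 kWh
Tier 1 (0–75 kWh): 75 × $0.22 = $16.5
Above 75 kWh: 71.16 × $0.27 = $19.2132
Bill = $35.71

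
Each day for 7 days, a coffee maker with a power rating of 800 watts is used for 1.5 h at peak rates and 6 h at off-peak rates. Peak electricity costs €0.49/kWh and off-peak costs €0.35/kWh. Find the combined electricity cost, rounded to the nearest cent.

Peak energy = 0.8 kW × 1.5 h × 7 = 8.4 kWh
Off-peak energy = 0.8 kW × 6 h × 7 = 33.6 kWh
Cost = 8.4 × €0.49 + 33.6 × €0.35 = €4.116 + €11.76 = €15.88

€15.88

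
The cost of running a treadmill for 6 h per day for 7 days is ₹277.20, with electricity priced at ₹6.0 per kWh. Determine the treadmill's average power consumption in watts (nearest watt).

Energy = ₹277.20 ÷ ₹6.0/kWh = 46.2 kWh
Runtime = 6 h/day × 7 days = 42 h
Power = 46.2 kWh ÷ 42 h = 1.1 kW = 1100 W

1100 W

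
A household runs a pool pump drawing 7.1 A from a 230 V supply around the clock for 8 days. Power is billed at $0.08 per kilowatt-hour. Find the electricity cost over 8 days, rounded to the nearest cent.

$25.08

Power = 7.1 A × 230 V = 1633 W = 1.633 kW
Runtime = 24 h × 8 = 192 h
Energy = 1.633 kW × 192 h = 313.536 kWh
Cost = 313.536 kWh × $0.08/kWh = $25.08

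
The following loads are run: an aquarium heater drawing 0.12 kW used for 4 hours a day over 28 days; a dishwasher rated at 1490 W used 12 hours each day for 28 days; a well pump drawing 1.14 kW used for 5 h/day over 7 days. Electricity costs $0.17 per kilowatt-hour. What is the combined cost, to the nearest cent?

$94.18

aquarium heater: Runtime = 4 h/day × 28 days = 112 h
aquarium heater: 0.12 kW × 112 h = 13.44 kWh
dishwasher: Runtime = 12 h/day × 28 days = 336 h
dishwasher: 1.49 kW × 336 h = 500.64 kWh
well pump: Runtime = 5 h/day × 7 days = 35 h
well pump: 1.14 kW × 35 h = 39.9 kWh
Total energy = 553.98 kWh
Cost = 553.98 × $0.17 = $94.18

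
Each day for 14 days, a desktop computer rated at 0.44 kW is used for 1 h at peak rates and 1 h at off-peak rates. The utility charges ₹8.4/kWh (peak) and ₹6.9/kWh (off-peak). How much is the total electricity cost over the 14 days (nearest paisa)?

₹94.25

Peak energy = 0.44 kW × 1 h × 14 = 6.16 kWh
Off-peak energy = 0.44 kW × 1 h × 14 = 6.16 kWh
Cost = 6.16 × ₹8.4 + 6.16 × ₹6.9 = ₹51.744 + ₹42.504 = ₹94.25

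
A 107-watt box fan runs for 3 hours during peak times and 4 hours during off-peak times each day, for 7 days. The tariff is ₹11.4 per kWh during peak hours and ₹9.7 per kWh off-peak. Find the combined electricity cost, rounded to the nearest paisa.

Peak energy = 0.107 kW × 3 h × 7 = 2.247 kWh
Off-peak energy = 0.107 kW × 4 h × 7 = 2.996 kWh
Cost = 2.247 × ₹11.4 + 2.996 × ₹9.7 = ₹25.6158 + ₹29.0612 = ₹54.68

₹54.68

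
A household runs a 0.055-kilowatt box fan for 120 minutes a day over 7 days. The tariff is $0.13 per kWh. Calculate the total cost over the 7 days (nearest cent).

Runtime = 120 min × 7 = 840 min = 14 h
Energy = 0.055 kW × 14 h = 0.77 kWh
Cost = 0.77 kWh × $0.13/kWh = $0.10

$0.10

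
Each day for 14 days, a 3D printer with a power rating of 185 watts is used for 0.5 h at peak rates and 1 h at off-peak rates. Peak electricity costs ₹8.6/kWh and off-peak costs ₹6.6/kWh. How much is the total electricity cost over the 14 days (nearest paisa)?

Peak energy = 0.185 kW × 0.5 h × 14 = 1.295 kWh
Off-peak energy = 0.185 kW × 1 h × 14 = 2.59 kWh
Cost = 1.295 × ₹8.6 + 2.59 × ₹6.6 = ₹11.137 + ₹17.094 = ₹28.23

₹28.23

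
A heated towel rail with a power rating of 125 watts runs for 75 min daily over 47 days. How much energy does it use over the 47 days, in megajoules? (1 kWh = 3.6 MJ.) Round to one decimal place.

Runtime = 75 min × 47 = 3525 min = 58.75 h
Energy = 0.125 kW × 58.75 h = 7.34375 kWh
= 7.34375 × 3.6 MJ = 26.4 MJ

26.4 MJ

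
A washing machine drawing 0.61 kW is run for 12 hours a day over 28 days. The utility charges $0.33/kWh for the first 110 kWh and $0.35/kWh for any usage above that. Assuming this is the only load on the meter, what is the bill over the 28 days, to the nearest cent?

$69.54

Runtime = 12 h/day × 28 days = 336 h
Energy = 0.61 kW × 336 h = 204.96 kWh
Tier 1 (0–110 kWh): 110 × $0.33 = $36.3
Above 110 kWh: 94.96 × $0.35 = $33.236
Bill = $69.54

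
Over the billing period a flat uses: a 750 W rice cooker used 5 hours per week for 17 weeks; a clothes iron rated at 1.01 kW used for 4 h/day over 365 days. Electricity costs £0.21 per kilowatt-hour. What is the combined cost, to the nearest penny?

£323.05

rice cooker: Runtime = 5 h/week × 17 weeks = 85 h
rice cooker: 0.75 kW × 85 h = 63.75 kWh
clothes iron: Runtime = 4 h/day × 365 days = 1460 h
clothes iron: 1.01 kW × 1460 h = 1474.6 kWh
Total energy = 1538.35 kWh
Cost = 1538.35 × £0.21 = £323.05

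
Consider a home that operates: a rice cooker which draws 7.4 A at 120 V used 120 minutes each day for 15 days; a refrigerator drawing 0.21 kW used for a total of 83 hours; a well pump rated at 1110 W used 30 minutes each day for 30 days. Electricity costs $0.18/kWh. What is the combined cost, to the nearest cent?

$10.93

rice cooker: Power = 7.4 A × 120 V = 888 W = 0.888 kW
rice cooker: Runtime = 120 min × 15 = 1800 min = 30 h
rice cooker: 0.888 kW × 30 h = 26.64 kWh
refrigerator: 0.21 kW × 83 h = 17.43 kWh
well pump: Runtime = 30 min × 30 = 900 min = 15 h
well pump: 1.11 kW × 15 h = 16.65 kWh
Total energy = 60.72 kWh
Cost = 60.72 × $0.18 = $10.93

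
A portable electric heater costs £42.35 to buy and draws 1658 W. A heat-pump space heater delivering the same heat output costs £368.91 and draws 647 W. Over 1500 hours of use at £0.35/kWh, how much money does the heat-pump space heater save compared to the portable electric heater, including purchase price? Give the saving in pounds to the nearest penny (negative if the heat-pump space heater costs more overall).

portable electric heater: £42.35 + (1658/1000) kW × 1500 h × £0.35 = £42.35 + £870.45 = £912.8
heat-pump space heater: £368.91 + (647/1000) kW × 1500 h × £0.35 = £368.91 + £339.675 = £708.585
Saving = £912.8 − £708.585 = £204.215 → £204.22

£204.22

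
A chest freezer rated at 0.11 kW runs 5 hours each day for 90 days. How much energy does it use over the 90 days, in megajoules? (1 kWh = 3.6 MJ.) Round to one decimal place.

Runtime = 5 h/day × 90 days = 450 h
Energy = 0.11 kW × 450 h = 49.5 kWh
= 49.5 × 3.6 MJ = 178.2 MJ

178.2 MJ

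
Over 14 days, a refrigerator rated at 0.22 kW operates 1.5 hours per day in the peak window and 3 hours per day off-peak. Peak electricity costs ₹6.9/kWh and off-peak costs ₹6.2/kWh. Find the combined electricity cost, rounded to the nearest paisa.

₹89.17

Peak energy = 0.22 kW × 1.5 h × 14 = 4.62 kWh
Off-peak energy = 0.22 kW × 3 h × 14 = 9.24 kWh
Cost = 4.62 × ₹6.9 + 9.24 × ₹6.2 = ₹31.878 + ₹57.288 = ₹89.17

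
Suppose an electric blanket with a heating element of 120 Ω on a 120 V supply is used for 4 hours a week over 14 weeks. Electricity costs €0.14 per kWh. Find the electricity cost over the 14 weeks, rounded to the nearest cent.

Power = V²/R = 120²/120 = 120 W = 0.12 kW
Runtime = 4 h/week × 14 weeks = 56 h
Energy = 0.12 kW × 56 h = 6.72 kWh
Cost = 6.72 kWh × €0.14/kWh = €0.94

€0.94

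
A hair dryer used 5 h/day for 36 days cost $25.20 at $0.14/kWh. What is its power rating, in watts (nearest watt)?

1000 W

Energy = $25.20 ÷ $0.14/kWh = 180 kWh
Runtime = 5 h/day × 36 days = 180 h
Power = 180 kWh ÷ 180 h = 1 kW = 1000 W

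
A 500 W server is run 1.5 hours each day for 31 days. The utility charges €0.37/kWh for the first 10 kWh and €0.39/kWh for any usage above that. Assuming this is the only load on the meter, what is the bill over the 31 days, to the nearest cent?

Runtime = 1.5 h/day × 31 days = 46.5 h
Energy = 0.5 kW × 46.5 h = 23.25 kWh
Tier 1 (0–10 kWh): 10 × €0.37 = €3.7
Above 10 kWh: 13.25 × €0.39 = €5.1675
Bill = €8.87

€8.87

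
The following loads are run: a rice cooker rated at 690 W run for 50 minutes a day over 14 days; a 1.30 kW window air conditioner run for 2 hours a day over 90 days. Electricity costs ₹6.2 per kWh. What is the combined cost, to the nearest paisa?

₹1500.71

rice cooker: Runtime = 50 min × 14 = 700 min = 11.666666… h
rice cooker: 0.69 kW × 11.666666… h = 8.05 kWh
window air conditioner: Runtime = 2 h/day × 90 days = 180 h
window air conditioner: 1.3 kW × 180 h = 234 kWh
Total energy = 242.05 kWh
Cost = 242.05 × ₹6.2 = ₹1500.71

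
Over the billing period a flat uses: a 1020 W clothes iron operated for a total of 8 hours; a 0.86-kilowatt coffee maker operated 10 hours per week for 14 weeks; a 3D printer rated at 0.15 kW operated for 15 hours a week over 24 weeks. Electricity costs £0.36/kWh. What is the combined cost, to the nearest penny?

£65.72

clothes iron: 1.02 kW × 8 h = 8.16 kWh
coffee maker: Runtime = 10 h/week × 14 weeks = 140 h
coffee maker: 0.86 kW × 140 h = 120.4 kWh
3D printer: Runtime = 15 h/week × 24 weeks = 360 h
3D printer: 0.15 kW × 360 h = 54 kWh
Total energy = 182.56 kWh
Cost = 182.56 × £0.36 = £65.72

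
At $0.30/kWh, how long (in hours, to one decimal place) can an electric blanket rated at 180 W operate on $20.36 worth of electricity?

377.0 h

Energy available = $20.36 ÷ $0.30/kWh = 67.8667 kWh
Hours = 67.8667 kWh ÷ 0.18 kW = 377.0 h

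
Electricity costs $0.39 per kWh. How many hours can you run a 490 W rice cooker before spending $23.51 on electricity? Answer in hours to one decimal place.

Energy available = $23.51 ÷ $0.39/kWh = 60.2821 kWh
Hours = 60.2821 kWh ÷ 0.49 kW = 123.0 h

123.0 h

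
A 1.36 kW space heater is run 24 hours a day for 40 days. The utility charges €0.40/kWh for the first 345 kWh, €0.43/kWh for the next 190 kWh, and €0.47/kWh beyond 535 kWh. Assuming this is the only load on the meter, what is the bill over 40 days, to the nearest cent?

€581.88

Runtime = 24 h × 40 = 960 h
Energy = 1.36 kW × 960 h = 1305.6 kWh
Tier 1 (0–345 kWh): 345 × €0.40 = €138
Tier 2 (345–535 kWh): 190 × €0.43 = €81.7
Above 535 kWh: 770.6 × €0.47 = €362.182
Bill = €581.88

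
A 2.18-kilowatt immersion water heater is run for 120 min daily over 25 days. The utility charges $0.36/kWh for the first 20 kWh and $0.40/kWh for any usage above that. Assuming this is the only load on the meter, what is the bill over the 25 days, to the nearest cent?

Runtime = 120 min × 25 = 3000 min = 50 h
Energy = 2.18 kW × 50 h = 109 kWh
Tier 1 (0–20 kWh): 20 × $0.36 = $7.2
Above 20 kWh: 89 × $0.40 = $35.6
Bill = $42.80

$42.80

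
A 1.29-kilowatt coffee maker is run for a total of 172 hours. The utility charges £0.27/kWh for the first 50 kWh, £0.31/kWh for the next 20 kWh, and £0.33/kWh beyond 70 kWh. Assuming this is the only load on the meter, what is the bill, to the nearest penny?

£69.82

Energy = 1.29 kW × 172 h = 221.88 kWh
Tier 1 (0–50 kWh): 50 × £0.27 = £13.5
Tier 2 (50–70 kWh): 20 × £0.31 = £6.2
Above 70 kWh: 151.88 × £0.33 = £50.1204
Bill = £69.82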